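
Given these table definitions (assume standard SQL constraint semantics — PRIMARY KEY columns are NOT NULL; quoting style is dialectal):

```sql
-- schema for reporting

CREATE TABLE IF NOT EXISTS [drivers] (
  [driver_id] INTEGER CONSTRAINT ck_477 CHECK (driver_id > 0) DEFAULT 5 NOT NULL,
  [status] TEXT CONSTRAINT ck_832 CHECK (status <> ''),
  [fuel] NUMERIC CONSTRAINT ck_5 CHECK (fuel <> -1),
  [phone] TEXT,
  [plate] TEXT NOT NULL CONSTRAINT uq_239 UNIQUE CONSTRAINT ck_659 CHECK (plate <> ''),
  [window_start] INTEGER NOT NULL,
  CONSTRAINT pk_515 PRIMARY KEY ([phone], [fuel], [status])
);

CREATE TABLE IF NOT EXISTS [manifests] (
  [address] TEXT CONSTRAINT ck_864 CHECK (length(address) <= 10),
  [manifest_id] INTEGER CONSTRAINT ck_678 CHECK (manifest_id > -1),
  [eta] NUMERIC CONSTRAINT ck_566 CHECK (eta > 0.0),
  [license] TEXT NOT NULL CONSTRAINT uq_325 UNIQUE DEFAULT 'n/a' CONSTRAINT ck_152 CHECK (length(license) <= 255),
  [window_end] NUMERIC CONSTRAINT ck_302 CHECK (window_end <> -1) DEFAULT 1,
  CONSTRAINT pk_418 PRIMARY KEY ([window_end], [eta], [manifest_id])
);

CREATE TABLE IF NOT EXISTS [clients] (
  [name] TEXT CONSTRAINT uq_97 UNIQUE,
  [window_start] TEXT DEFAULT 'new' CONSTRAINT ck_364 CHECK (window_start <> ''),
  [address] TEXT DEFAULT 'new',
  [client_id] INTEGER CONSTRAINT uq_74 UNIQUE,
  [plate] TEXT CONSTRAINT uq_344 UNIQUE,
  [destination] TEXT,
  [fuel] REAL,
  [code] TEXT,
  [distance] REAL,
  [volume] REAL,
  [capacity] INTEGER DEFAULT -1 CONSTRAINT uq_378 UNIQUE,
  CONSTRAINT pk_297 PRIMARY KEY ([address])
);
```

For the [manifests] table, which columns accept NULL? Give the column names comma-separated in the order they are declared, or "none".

address

- address: CHECK does not forbid NULL (a CHECK constraint passes when its expression is NULL) → nullable.
- manifest_id: part of the PRIMARY KEY, which implies NOT NULL → not nullable.
- eta: part of the PRIMARY KEY, which implies NOT NULL → not nullable.
- license: declared NOT NULL → not nullable.
- window_end: part of the PRIMARY KEY, which implies NOT NULL → not nullable.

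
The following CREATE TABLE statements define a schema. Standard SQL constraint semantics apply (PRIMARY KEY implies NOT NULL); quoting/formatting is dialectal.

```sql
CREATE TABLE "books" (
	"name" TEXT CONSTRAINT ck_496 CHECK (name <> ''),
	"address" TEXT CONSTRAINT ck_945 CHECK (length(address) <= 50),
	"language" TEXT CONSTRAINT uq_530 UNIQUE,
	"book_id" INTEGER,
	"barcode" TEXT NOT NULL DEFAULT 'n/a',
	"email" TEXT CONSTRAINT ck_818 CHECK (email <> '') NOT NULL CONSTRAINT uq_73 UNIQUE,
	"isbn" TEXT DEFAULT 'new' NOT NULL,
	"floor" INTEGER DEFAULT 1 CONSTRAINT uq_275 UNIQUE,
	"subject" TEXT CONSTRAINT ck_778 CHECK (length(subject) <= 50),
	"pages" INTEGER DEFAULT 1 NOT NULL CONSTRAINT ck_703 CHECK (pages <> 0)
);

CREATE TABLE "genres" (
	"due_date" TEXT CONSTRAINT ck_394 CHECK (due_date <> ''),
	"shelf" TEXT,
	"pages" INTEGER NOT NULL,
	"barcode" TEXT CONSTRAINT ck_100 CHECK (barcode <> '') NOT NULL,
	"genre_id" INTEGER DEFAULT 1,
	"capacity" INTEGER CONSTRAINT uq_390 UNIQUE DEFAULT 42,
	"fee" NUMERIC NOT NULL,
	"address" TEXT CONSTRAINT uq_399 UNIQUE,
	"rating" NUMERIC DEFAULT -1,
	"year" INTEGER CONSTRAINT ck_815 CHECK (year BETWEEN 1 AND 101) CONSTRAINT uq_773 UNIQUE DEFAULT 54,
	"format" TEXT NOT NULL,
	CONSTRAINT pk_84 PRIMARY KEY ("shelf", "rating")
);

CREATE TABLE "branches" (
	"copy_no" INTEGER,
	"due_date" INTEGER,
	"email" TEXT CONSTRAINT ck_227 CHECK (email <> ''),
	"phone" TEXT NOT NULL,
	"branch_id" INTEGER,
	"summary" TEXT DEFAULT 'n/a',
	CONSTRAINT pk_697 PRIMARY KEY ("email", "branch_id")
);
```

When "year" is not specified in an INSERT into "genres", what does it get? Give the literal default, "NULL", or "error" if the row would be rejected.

year has an explicit DEFAULT 54.
When the column is omitted from an INSERT, that default is used.

54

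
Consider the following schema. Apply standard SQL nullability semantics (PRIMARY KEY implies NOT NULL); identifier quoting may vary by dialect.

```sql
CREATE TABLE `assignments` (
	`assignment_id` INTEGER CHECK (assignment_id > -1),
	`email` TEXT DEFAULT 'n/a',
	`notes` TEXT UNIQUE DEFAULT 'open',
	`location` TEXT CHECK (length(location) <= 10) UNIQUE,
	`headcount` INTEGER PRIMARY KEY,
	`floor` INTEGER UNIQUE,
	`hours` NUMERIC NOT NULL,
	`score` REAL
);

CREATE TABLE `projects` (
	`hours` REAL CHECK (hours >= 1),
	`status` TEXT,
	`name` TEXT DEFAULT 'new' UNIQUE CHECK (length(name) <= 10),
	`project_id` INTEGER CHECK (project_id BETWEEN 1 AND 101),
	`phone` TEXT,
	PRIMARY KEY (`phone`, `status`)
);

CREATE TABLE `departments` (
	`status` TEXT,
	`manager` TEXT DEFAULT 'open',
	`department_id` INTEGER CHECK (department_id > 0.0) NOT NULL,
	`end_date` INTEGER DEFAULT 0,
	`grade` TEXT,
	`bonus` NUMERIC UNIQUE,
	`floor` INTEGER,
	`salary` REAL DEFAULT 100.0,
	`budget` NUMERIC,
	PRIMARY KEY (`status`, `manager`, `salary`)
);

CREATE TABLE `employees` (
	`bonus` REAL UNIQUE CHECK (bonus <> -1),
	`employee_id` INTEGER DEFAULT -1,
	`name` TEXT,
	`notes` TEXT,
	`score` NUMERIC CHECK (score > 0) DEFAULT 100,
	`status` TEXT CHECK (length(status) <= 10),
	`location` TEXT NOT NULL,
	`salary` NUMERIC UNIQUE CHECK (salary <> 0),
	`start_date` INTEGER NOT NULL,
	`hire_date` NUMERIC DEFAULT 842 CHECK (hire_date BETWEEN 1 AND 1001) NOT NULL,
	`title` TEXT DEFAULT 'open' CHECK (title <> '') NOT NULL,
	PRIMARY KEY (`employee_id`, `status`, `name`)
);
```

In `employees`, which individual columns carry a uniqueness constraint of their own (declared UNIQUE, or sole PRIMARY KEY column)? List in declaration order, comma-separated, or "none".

bonus, salary

- bonus: declared UNIQUE → unique.
- employee_id: part of a composite PRIMARY KEY — only the tuple is unique, not this column on its own.
- name: part of a composite PRIMARY KEY — only the tuple is unique, not this column on its own.
- notes: no UNIQUE or single-column PK constraint.
- score: no UNIQUE or single-column PK constraint.
- status: part of a composite PRIMARY KEY — only the tuple is unique, not this column on its own.
- location: no UNIQUE or single-column PK constraint.
- salary: declared UNIQUE → unique.
- start_date: no UNIQUE or single-column PK constraint.
- hire_date: no UNIQUE or single-column PK constraint.
- title: no UNIQUE or single-column PK constraint.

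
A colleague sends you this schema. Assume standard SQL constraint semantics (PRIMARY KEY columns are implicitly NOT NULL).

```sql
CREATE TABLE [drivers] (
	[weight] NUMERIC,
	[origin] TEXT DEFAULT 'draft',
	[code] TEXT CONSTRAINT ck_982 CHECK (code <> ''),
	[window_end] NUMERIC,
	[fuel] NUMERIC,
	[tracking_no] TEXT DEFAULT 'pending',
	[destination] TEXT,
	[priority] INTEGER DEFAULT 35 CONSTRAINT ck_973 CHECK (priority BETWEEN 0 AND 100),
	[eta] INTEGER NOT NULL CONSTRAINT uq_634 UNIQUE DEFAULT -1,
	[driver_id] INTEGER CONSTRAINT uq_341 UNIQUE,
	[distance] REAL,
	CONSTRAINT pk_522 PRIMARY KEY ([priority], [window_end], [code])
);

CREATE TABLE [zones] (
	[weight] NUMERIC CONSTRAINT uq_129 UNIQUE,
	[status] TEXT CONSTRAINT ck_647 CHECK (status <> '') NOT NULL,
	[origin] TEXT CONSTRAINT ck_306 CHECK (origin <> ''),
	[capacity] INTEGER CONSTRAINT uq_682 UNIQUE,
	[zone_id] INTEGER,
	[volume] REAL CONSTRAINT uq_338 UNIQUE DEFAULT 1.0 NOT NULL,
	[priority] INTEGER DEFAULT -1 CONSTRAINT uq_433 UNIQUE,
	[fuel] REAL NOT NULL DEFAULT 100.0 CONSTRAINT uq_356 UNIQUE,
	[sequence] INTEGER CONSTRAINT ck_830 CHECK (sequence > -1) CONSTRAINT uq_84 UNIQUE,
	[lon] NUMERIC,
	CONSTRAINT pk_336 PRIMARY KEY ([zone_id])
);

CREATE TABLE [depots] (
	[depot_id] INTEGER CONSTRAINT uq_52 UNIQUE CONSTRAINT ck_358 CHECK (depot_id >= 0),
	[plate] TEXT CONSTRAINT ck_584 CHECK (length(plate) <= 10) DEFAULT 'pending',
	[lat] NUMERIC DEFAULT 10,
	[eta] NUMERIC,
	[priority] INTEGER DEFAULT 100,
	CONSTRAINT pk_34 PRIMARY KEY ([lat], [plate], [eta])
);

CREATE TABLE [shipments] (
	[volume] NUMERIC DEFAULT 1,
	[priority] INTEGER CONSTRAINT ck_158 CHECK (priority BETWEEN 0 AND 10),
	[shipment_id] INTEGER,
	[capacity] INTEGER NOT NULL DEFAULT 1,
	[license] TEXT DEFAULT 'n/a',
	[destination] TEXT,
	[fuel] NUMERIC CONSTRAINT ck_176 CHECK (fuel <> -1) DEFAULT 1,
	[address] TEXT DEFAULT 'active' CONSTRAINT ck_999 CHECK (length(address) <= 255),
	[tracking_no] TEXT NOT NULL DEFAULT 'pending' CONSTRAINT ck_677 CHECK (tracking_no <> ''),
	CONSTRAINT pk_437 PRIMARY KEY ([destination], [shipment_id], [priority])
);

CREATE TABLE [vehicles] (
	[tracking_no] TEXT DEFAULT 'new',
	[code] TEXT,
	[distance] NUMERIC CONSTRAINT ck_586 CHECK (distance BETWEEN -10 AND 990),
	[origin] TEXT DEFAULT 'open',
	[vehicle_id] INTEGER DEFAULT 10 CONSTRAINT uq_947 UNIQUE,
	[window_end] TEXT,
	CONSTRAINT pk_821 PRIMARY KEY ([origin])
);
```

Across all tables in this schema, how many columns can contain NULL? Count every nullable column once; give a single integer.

24

drivers: 7 nullable (weight, origin, fuel, tracking_no, destination, driver_id, distance — PK (priority, window_end, code) and explicit NOT NULL columns excluded).
zones: 6 nullable (weight, origin, capacity, priority, sequence, lon — PK (zone_id) and explicit NOT NULL columns excluded).
depots: 2 nullable (depot_id, priority — PK (lat, plate, eta) and explicit NOT NULL columns excluded).
shipments: 4 nullable (volume, license, fuel, address — PK (destination, shipment_id, priority) and explicit NOT NULL columns excluded).
vehicles: 5 nullable (tracking_no, code, distance, vehicle_id, window_end — PK (origin) and explicit NOT NULL columns excluded).
Total: 7 + 6 + 2 + 4 + 5 = 24.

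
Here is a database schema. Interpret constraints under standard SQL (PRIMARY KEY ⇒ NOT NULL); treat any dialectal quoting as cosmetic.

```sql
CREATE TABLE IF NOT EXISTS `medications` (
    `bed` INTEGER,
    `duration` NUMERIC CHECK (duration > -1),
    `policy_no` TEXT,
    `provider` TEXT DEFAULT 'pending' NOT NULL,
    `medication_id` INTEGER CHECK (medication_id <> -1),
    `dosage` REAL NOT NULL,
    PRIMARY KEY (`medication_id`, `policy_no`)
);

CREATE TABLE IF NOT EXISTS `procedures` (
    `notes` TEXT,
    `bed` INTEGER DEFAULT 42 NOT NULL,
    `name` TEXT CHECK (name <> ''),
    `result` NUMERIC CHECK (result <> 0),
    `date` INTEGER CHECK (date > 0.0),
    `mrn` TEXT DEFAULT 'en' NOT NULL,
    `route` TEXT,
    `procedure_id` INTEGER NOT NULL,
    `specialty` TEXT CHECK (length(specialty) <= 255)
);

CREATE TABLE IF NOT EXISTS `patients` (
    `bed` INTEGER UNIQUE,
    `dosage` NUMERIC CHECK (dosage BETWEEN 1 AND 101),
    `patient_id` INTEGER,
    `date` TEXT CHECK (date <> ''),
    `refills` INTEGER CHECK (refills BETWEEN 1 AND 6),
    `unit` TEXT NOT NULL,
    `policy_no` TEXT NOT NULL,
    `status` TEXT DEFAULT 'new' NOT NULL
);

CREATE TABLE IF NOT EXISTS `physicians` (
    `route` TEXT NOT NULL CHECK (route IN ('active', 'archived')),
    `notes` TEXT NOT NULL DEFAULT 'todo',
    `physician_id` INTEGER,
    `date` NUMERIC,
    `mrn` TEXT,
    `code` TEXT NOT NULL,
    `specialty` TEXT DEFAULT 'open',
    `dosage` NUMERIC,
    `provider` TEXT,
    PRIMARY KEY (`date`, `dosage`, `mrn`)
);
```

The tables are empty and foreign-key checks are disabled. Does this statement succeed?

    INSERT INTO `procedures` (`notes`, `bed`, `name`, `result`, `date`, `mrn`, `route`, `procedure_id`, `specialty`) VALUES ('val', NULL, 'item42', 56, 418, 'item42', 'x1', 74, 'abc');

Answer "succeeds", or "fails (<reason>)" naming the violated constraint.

fails (NOT NULL on bed)

bed is explicitly set to NULL, but bed is declared NOT NULL.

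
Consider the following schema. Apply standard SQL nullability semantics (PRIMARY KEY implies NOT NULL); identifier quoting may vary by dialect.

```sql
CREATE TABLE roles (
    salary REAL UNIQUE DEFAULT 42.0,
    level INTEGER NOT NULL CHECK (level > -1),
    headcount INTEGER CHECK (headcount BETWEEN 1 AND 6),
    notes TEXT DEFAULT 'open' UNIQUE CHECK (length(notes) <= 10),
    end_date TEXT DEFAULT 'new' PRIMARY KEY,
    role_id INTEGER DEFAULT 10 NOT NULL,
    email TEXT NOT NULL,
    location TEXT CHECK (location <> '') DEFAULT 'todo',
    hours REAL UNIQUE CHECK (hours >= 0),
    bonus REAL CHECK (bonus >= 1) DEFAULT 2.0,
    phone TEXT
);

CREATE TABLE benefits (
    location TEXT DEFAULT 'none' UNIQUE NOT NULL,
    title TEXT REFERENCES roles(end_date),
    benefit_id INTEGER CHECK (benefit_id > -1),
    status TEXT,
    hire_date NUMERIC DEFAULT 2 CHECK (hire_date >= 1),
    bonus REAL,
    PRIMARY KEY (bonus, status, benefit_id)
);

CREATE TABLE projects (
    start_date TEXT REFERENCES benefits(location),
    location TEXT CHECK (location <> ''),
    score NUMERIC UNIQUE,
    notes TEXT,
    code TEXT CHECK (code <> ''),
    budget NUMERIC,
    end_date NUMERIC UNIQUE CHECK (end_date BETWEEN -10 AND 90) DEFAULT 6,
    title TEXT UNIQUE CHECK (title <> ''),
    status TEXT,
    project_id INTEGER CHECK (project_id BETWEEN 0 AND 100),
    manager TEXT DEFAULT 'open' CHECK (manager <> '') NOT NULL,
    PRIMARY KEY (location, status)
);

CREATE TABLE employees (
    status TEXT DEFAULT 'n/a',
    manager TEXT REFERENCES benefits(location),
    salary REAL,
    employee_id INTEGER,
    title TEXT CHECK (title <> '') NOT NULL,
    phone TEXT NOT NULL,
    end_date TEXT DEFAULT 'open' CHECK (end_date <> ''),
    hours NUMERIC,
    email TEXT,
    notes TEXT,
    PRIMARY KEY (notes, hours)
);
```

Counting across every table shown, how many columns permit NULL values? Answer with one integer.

23

roles: 7 nullable (salary, headcount, notes, location, hours, bonus, phone — PK (end_date) and explicit NOT NULL columns excluded).
benefits: 2 nullable (title, hire_date — PK (bonus, status, benefit_id) and explicit NOT NULL columns excluded).
projects: 8 nullable (start_date, score, notes, code, budget, end_date, title, project_id — PK (location, status) and explicit NOT NULL columns excluded).
employees: 6 nullable (status, manager, salary, employee_id, end_date, email — PK (notes, hours) and explicit NOT NULL columns excluded).
Total: 7 + 2 + 8 + 6 = 23.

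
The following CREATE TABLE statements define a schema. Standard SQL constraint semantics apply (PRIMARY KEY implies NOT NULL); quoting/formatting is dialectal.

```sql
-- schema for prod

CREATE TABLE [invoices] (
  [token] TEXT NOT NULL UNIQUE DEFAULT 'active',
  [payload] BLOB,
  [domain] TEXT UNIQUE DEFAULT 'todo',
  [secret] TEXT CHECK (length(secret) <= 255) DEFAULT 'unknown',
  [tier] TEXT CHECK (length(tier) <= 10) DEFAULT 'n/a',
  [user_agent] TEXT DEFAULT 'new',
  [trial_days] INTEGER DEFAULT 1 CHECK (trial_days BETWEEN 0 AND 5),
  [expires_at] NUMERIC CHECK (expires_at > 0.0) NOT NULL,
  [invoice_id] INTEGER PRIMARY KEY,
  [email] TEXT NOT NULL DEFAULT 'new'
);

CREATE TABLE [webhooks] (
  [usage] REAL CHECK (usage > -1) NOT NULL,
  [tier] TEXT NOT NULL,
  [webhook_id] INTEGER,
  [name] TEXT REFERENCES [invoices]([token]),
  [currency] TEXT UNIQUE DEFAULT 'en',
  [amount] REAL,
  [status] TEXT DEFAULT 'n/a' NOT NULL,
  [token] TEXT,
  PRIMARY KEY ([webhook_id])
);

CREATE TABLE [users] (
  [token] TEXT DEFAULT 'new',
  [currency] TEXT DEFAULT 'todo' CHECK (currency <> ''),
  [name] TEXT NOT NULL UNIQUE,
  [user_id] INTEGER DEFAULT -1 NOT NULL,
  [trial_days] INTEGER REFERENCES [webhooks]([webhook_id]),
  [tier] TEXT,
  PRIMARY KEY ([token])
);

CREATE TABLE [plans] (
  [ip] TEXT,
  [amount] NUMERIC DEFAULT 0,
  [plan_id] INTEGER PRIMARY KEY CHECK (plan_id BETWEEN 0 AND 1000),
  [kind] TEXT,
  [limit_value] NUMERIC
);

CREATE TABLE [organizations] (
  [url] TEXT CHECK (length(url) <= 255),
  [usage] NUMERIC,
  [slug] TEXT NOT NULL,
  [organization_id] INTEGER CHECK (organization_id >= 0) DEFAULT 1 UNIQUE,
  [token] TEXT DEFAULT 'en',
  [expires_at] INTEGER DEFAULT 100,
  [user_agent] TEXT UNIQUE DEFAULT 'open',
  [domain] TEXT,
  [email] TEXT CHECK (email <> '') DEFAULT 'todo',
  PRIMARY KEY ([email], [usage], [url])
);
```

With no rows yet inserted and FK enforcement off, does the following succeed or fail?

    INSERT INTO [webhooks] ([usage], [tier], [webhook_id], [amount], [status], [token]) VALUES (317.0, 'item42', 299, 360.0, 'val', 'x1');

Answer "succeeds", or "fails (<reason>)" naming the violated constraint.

NOT NULL columns: status is supplied; tier is supplied; usage is supplied; webhook_id is supplied.
CHECK constraints: 317.0 satisfies (usage > -1).
No constraint is violated.

succeeds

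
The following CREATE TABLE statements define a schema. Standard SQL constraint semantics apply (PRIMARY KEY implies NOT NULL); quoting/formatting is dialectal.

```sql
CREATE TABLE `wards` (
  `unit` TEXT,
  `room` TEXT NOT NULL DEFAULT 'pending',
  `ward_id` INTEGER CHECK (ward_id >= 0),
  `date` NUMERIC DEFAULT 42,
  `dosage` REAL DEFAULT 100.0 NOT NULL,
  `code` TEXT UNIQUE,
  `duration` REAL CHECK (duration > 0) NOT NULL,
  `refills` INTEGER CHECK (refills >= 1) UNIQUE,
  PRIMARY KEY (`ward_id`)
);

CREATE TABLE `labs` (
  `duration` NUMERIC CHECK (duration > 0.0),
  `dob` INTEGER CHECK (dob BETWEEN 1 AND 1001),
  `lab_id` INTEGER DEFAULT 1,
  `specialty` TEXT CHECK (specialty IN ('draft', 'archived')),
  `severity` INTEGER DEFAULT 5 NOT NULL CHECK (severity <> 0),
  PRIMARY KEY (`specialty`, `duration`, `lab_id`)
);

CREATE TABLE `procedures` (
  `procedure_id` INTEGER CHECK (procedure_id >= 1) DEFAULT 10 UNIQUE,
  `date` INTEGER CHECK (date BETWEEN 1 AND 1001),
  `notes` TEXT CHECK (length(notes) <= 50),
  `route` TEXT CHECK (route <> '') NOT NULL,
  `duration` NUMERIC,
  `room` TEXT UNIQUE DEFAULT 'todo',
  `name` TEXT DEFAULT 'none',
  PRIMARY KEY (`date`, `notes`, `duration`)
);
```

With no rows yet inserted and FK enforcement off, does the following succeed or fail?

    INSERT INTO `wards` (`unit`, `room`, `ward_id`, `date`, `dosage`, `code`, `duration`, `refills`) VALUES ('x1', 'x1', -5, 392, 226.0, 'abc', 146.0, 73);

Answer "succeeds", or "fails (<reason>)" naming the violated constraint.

fails (CHECK on ward_id)

The value -5 for ward_id violates CHECK (ward_id >= 0).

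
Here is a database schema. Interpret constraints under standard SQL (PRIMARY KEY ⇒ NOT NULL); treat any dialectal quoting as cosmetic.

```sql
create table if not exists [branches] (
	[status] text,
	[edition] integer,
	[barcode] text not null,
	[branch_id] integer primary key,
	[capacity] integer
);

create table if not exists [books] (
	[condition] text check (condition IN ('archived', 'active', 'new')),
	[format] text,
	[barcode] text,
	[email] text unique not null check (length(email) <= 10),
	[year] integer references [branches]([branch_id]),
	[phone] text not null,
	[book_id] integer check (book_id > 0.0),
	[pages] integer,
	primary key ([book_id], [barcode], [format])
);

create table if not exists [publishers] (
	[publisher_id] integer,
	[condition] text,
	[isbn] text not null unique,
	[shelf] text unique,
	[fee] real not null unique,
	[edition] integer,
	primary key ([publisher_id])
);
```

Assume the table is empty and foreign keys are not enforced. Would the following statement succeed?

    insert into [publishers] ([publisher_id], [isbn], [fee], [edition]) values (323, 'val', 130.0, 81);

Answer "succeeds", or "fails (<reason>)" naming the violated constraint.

NOT NULL columns: fee is supplied; isbn is supplied; publisher_id is supplied.
No constraint is violated.

succeeds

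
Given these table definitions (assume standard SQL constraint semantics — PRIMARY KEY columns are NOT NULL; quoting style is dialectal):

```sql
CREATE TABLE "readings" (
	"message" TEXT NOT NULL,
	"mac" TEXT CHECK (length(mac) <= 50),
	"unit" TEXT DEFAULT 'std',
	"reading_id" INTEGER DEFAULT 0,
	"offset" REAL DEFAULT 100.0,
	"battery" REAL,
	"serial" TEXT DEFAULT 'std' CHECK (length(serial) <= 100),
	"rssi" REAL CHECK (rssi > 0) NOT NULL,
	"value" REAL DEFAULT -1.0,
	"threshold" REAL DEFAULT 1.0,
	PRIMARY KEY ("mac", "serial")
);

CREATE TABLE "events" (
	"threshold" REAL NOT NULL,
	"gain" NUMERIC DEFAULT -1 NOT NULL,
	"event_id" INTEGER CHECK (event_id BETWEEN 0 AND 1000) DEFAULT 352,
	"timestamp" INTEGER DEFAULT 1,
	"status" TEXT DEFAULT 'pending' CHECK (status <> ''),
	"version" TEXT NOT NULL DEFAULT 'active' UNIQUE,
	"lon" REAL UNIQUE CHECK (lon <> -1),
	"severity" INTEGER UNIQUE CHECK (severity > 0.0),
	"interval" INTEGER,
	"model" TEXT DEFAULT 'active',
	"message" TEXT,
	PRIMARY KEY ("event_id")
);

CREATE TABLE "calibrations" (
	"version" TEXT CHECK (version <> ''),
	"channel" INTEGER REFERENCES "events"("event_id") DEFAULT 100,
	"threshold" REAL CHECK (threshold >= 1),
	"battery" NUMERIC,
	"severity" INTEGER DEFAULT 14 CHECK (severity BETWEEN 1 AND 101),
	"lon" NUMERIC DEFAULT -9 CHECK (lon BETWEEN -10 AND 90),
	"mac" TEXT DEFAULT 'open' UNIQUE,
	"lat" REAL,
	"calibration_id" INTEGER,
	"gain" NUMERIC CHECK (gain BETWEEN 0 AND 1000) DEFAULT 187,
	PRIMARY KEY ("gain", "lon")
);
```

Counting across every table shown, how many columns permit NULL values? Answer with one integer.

readings: 6 nullable (unit, reading_id, offset, battery, value, threshold — PK (mac, serial) and explicit NOT NULL columns excluded).
events: 7 nullable (timestamp, status, lon, severity, interval, model, message — PK (event_id) and explicit NOT NULL columns excluded).
calibrations: 8 nullable (version, channel, threshold, battery, severity, mac, lat, calibration_id — PK (gain, lon) and explicit NOT NULL columns excluded).
Total: 6 + 7 + 8 = 21.

21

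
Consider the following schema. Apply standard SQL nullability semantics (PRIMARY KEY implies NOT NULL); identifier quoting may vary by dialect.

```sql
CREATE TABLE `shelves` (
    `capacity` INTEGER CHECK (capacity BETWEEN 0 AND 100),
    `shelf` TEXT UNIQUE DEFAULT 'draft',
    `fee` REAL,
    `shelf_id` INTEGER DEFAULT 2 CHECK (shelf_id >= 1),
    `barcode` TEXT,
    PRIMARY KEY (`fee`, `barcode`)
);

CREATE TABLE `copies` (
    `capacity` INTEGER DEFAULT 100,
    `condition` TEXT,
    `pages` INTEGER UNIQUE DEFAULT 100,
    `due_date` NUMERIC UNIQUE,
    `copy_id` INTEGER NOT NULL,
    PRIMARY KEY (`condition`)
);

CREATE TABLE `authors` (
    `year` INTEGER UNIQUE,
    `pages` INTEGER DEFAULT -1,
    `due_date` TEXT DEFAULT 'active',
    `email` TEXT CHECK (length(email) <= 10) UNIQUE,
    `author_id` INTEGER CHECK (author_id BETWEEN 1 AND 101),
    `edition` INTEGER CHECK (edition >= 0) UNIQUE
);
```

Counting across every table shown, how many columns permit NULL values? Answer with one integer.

12

shelves: 3 nullable (capacity, shelf, shelf_id — PK (fee, barcode) and explicit NOT NULL columns excluded).
copies: 3 nullable (capacity, pages, due_date — PK (condition) and explicit NOT NULL columns excluded).
authors: 6 nullable (year, pages, due_date, email, author_id, edition — PK none and explicit NOT NULL columns excluded).
Total: 3 + 3 + 6 = 12.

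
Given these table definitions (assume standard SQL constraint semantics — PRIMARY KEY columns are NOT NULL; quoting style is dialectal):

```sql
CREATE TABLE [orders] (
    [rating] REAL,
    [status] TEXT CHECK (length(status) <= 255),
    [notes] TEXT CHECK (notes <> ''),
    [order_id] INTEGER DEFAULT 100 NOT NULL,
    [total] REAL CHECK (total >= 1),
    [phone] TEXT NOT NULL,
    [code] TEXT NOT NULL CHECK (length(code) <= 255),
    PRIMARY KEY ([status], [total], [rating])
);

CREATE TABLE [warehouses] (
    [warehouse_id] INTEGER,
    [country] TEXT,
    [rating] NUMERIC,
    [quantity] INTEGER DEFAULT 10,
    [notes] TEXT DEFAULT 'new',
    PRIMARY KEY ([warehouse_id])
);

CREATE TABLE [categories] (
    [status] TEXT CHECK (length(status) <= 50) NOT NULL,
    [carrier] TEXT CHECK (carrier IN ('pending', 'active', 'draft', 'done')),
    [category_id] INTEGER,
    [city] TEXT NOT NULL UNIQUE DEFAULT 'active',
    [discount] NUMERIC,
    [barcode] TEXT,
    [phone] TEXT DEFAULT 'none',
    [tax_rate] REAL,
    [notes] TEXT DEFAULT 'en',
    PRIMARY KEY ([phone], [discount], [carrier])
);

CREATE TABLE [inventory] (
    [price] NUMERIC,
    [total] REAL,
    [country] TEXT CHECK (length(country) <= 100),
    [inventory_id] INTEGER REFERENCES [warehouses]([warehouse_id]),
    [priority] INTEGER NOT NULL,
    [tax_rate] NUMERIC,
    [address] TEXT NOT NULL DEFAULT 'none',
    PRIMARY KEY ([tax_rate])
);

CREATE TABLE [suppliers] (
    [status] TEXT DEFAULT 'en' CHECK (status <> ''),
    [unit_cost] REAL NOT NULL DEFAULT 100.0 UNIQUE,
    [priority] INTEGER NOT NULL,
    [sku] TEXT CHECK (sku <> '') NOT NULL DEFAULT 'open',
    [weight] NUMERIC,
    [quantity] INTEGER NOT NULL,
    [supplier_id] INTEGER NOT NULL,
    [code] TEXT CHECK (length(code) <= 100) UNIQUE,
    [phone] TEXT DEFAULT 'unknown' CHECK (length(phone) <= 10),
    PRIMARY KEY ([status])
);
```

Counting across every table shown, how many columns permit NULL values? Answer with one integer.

orders: 1 nullable (notes — PK (status, total, rating) and explicit NOT NULL columns excluded).
warehouses: 4 nullable (country, rating, quantity, notes — PK (warehouse_id) and explicit NOT NULL columns excluded).
categories: 4 nullable (category_id, barcode, tax_rate, notes — PK (phone, discount, carrier) and explicit NOT NULL columns excluded).
inventory: 4 nullable (price, total, country, inventory_id — PK (tax_rate) and explicit NOT NULL columns excluded).
suppliers: 3 nullable (weight, code, phone — PK (status) and explicit NOT NULL columns excluded).
Total: 1 + 4 + 4 + 4 + 3 = 16.

16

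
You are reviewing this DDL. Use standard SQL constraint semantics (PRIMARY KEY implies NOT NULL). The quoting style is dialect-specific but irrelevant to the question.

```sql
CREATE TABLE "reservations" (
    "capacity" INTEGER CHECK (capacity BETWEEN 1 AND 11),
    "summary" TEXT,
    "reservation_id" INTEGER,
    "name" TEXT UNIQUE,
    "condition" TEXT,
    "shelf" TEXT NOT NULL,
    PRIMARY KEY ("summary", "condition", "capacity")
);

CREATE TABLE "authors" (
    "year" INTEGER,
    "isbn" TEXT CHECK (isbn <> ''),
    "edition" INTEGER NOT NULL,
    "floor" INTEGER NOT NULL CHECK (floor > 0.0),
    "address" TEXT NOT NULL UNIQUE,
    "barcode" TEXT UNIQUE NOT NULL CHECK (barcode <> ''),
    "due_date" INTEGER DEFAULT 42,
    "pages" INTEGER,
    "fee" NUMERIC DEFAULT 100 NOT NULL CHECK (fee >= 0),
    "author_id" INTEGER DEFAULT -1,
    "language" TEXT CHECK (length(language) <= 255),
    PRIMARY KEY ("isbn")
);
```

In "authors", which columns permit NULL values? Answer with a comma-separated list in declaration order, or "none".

- year: no NOT NULL constraint applies → nullable.
- isbn: part of the PRIMARY KEY, which implies NOT NULL → not nullable.
- edition: declared NOT NULL → not nullable.
- floor: declared NOT NULL → not nullable.
- address: declared NOT NULL → not nullable.
- barcode: declared NOT NULL → not nullable.
- due_date: DEFAULT only fills an omitted column; an explicit NULL is still allowed → nullable.
- pages: no NOT NULL constraint applies → nullable.
- fee: declared NOT NULL → not nullable.
- author_id: DEFAULT only fills an omitted column; an explicit NULL is still allowed → nullable.
- language: CHECK does not forbid NULL (a CHECK constraint passes when its expression is NULL) → nullable.

year, due_date, pages, author_id, language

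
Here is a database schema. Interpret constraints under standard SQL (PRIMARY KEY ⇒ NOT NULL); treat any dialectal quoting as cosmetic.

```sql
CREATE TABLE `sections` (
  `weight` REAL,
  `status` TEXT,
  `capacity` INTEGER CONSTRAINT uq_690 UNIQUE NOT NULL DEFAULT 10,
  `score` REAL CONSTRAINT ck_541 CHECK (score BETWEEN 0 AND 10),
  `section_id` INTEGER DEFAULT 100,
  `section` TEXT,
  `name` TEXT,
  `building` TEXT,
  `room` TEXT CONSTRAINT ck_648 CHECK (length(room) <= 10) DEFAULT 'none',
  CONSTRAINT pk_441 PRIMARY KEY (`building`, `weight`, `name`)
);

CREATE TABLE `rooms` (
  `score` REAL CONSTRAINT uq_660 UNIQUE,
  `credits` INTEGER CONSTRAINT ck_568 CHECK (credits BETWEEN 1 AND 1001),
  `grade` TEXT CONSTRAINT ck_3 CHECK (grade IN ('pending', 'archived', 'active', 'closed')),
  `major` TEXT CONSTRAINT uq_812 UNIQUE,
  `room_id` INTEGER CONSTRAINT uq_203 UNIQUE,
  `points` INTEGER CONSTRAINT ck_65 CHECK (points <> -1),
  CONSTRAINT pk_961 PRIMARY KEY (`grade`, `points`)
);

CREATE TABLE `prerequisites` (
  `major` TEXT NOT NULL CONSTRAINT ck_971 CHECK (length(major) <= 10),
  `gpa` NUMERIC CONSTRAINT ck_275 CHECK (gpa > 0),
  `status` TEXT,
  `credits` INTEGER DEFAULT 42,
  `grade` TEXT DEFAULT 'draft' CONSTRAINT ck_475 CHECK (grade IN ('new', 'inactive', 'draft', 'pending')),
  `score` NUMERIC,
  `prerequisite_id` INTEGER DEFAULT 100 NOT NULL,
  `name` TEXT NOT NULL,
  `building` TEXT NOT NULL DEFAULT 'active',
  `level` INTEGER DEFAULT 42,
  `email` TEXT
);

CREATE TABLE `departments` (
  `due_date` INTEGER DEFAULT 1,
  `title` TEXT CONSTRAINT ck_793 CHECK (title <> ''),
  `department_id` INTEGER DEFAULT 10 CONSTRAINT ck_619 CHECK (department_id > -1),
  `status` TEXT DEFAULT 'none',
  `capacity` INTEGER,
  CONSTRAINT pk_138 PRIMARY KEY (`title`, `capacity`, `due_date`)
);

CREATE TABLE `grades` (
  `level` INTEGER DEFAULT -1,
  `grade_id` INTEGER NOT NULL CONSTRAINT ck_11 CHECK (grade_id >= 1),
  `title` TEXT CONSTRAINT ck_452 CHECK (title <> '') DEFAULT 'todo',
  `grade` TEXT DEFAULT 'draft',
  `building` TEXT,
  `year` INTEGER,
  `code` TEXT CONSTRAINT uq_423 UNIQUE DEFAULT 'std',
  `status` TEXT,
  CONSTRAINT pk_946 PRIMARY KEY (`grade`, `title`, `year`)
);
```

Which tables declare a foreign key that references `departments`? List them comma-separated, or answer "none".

none

No REFERENCES clause anywhere in the schema names departments.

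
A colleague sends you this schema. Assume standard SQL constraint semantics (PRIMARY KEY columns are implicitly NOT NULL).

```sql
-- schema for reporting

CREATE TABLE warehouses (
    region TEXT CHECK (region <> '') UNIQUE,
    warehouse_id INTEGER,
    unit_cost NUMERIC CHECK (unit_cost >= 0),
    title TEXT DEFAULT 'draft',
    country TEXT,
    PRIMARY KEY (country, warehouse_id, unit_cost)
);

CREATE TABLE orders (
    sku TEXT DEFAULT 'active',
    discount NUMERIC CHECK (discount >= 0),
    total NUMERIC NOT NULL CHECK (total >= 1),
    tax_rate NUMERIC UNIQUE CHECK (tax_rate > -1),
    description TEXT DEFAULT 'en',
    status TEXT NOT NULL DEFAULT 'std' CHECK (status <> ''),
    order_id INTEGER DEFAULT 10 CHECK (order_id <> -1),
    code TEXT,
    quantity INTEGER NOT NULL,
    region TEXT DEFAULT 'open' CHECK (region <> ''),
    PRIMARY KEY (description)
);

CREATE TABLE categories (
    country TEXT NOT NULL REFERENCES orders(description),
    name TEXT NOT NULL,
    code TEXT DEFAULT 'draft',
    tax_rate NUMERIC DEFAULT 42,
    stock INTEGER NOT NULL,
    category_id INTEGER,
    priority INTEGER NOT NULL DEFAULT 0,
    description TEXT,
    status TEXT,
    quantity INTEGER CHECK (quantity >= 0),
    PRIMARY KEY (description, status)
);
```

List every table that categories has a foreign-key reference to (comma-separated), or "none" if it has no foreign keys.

- country REFERENCES orders(description).

orders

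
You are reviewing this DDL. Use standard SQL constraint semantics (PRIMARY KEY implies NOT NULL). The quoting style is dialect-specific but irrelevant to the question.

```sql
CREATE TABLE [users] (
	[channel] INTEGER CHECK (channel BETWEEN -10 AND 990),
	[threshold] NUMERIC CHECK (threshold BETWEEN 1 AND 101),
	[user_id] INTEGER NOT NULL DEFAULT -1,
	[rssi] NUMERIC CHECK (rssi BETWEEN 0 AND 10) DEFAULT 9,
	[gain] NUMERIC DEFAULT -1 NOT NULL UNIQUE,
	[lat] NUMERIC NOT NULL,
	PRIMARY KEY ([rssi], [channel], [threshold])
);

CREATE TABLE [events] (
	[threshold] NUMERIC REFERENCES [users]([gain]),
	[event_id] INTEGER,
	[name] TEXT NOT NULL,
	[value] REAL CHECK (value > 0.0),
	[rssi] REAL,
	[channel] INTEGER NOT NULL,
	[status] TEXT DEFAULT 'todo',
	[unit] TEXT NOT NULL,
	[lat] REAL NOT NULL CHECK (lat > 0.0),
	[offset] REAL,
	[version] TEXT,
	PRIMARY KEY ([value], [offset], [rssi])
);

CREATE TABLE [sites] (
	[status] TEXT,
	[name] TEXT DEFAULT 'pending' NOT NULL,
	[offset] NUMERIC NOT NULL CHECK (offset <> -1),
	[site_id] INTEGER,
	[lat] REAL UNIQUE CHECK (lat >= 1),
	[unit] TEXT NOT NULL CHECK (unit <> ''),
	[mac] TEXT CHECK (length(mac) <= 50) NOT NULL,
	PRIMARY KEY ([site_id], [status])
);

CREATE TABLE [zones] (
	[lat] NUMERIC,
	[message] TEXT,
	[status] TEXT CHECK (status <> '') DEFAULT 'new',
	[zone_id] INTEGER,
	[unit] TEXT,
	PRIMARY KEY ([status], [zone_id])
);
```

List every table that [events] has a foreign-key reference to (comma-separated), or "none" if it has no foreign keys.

users

- threshold REFERENCES users(gain).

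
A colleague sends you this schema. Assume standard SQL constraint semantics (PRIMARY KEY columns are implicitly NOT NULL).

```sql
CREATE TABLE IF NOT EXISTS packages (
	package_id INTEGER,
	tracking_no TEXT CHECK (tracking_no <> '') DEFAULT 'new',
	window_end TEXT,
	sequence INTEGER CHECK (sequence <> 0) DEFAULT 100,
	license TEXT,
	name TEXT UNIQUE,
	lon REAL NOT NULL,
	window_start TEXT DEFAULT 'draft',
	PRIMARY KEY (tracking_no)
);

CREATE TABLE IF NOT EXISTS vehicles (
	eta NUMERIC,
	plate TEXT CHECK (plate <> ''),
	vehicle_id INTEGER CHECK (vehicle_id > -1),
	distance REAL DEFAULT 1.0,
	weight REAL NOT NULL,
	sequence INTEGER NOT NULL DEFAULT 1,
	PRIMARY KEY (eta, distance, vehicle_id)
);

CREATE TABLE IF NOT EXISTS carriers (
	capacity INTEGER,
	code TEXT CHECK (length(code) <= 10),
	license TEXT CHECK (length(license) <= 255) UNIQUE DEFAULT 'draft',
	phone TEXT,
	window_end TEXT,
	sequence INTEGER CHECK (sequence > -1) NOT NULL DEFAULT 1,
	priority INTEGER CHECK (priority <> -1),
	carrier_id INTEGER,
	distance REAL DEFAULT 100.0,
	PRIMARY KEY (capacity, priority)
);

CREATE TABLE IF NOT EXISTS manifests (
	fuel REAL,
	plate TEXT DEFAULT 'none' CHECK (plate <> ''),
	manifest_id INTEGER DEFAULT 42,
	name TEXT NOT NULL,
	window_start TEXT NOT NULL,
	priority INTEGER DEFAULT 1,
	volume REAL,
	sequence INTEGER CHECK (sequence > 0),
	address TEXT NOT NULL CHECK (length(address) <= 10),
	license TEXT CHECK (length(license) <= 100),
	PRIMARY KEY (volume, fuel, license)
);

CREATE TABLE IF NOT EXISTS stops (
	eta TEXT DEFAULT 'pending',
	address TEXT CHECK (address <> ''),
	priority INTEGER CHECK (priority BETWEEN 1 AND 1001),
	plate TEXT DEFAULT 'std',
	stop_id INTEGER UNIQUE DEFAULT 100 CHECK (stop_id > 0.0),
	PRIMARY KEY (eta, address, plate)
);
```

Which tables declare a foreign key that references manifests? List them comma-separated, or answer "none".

No REFERENCES clause anywhere in the schema names manifests.

none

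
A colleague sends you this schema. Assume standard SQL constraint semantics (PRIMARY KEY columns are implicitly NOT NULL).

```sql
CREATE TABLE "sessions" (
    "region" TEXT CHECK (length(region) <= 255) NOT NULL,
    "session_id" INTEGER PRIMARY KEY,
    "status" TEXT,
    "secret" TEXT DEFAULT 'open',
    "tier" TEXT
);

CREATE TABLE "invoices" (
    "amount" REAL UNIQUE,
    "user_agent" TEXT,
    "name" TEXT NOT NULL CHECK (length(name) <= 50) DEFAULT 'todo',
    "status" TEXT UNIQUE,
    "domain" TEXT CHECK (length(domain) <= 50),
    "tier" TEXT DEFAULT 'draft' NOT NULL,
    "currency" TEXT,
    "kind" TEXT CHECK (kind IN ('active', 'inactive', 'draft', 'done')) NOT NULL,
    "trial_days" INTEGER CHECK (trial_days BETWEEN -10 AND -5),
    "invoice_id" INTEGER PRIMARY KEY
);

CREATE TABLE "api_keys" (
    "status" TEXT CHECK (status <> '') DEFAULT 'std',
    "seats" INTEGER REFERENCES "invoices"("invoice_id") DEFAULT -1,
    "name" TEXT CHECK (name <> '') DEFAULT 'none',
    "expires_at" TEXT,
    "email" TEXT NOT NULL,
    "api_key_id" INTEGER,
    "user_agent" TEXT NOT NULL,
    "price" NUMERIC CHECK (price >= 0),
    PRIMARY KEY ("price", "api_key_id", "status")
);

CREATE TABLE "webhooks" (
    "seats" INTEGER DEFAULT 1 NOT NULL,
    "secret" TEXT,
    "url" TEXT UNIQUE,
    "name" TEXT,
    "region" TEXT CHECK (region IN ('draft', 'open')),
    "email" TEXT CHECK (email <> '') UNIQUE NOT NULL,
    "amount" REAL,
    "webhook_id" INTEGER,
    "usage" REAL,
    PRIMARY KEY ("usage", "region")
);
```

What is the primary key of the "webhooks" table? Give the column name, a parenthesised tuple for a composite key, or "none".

A table-level PRIMARY KEY clause names 2 columns: usage, region.
This is a composite key — the combination is unique, not each column individually.

(usage, region)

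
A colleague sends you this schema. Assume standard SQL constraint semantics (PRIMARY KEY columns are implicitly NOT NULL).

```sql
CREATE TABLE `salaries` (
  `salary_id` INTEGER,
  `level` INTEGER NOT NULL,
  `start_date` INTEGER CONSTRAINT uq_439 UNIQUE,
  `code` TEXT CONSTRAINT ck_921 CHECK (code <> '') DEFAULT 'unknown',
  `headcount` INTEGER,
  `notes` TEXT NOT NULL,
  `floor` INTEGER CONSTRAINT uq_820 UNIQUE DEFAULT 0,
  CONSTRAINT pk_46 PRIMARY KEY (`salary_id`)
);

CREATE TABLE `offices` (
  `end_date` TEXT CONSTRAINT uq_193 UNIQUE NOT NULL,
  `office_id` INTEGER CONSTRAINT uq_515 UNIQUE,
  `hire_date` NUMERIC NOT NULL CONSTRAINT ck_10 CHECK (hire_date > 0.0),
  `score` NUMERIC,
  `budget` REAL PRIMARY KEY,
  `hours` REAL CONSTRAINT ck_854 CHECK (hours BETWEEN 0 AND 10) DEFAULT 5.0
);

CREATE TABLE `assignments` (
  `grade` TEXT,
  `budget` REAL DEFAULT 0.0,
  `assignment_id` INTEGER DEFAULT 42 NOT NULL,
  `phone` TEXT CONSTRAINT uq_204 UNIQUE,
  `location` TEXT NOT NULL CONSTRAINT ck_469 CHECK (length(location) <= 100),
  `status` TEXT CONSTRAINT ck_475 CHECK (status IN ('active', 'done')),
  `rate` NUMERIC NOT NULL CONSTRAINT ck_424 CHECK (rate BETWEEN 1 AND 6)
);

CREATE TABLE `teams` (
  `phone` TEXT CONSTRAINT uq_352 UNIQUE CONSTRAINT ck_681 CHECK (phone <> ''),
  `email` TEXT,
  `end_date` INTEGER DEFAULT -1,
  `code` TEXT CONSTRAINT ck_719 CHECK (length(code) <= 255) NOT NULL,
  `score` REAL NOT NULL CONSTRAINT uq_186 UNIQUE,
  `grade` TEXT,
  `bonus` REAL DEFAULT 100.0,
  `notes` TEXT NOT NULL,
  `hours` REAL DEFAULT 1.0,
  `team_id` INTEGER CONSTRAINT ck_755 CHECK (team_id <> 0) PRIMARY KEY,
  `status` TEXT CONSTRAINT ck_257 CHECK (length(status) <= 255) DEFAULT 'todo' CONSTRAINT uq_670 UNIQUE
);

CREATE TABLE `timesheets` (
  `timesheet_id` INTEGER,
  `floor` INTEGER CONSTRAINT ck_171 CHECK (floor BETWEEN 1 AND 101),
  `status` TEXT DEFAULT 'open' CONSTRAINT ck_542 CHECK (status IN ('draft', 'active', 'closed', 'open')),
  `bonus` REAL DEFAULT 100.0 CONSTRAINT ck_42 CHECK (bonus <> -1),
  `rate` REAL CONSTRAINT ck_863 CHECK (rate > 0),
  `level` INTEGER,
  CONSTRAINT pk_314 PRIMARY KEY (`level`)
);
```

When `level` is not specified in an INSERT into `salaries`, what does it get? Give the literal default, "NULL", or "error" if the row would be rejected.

error

level has no DEFAULT clause.
Omitting it would insert NULL, but it is declared NOT NULL, so the INSERT fails.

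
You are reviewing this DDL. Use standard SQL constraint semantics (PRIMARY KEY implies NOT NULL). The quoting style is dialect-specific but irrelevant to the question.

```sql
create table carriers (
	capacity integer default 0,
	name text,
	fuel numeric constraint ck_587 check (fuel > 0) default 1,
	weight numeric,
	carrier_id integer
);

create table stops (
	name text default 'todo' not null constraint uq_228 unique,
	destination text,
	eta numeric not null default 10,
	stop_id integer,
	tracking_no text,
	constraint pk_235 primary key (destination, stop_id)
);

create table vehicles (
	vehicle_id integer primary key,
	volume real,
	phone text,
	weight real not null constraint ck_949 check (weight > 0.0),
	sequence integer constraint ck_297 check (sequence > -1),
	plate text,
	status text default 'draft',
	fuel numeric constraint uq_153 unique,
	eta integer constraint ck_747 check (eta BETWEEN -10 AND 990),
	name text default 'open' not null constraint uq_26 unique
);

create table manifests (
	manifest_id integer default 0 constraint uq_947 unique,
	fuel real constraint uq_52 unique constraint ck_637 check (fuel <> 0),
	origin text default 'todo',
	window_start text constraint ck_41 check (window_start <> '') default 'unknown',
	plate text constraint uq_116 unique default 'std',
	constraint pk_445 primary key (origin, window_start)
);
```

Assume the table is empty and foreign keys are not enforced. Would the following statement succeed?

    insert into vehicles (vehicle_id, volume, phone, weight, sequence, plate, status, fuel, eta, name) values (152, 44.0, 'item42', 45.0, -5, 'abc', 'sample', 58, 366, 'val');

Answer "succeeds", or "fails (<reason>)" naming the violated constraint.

fails (CHECK on sequence)

The value -5 for sequence violates CHECK (sequence > -1).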